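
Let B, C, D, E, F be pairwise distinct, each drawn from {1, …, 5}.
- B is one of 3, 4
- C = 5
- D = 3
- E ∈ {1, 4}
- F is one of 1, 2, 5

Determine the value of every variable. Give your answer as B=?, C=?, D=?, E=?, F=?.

C must be 5 (only option left). Eliminate 5 elsewhere: F.
D's domain is down to {3}, so D = 3. Strike 3 from B.
B has just one choice, so B = 4. Eliminate 4 elsewhere: E.
E's domain is down to {1}, so E = 1. Eliminate 1 elsewhere: F.
That leaves F = 2.

B=4, C=5, D=3, E=1, F=2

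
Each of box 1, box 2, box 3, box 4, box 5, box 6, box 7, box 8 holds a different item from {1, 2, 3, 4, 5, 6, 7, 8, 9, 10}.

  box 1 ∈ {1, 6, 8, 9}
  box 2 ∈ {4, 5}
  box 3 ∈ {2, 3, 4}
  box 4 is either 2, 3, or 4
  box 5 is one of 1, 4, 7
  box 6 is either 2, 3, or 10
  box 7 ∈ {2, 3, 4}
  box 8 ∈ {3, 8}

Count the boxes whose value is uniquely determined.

box 3, box 4, box 7 share exactly the 3 values {2, 3, 4}; by pigeonhole those values go to them, so strike 2, 3, 4 from box 2, box 5, box 6, box 8.
box 2 has just one choice, so box 2 = 5.
box 6 has just one choice, so box 6 = 10.
box 8 has just one choice, so box 8 = 8. Strike 8 from box 1.
Determined: box 2=5, box 6=10, box 8=8. The other boxes each still have more than one consistent value. That makes 3.

3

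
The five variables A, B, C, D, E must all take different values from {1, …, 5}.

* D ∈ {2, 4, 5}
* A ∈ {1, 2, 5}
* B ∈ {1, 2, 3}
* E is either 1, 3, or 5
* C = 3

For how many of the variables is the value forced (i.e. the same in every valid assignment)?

C has just one choice, so C = 3. Eliminate 3 elsewhere: B, E.
The 4 still-open variables together cover exactly {1, 2, 4, 5} — 4 values for 4 variables — and 4 appears only in D's list, so D = 4.
Determined: C=3, D=4. The other variables each still have more than one consistent value. That makes 2.

2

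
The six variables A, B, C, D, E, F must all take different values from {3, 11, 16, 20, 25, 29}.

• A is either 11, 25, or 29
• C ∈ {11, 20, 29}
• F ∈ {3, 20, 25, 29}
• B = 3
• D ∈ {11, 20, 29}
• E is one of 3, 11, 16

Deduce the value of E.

16

B has just one choice, so B = 3. Remove 3 from E, F.
The 5 still-open variables draw from only 5 values {11, 16, 20, 25, 29}, so each is used; only E can be 16, hence E = 16.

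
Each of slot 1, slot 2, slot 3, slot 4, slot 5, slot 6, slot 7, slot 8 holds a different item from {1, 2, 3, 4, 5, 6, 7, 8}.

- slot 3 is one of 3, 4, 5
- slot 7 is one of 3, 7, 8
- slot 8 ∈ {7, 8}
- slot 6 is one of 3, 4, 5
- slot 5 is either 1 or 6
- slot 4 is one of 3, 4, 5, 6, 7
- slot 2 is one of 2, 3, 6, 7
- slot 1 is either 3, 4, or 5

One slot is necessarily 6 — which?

Among the 8 variables, 1 fits only slot 5 (and all 8 values in {1, 2, 3, 4, 5, 6, 7, 8} must be used), so slot 5 = 1.
The 7 still-open variables together cover exactly {2, 3, 4, 5, 6, 7, 8} — 7 values for 7 variables — and 2 appears only in slot 2's list, so slot 2 = 2.
The 6 still-open variables together cover exactly {3, 4, 5, 6, 7, 8} — 6 values for 6 variables — and 6 appears only in slot 4's list, so slot 4 = 6.

slot 4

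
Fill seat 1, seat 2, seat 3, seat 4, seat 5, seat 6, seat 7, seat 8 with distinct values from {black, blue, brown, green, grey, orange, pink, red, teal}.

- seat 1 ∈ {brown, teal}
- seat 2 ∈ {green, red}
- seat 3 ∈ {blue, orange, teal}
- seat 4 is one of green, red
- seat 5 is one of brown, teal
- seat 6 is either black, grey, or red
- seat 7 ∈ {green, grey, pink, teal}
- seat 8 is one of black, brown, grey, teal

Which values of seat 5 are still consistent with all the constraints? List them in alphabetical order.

The 2 variables seat 1 and seat 5 are confined to {brown, teal}, which locks those values in; drop them from seat 3, seat 7, seat 8.
seat 2 and seat 4 between them cover only {green, red} — a naked pair. Remove those values from seat 6, seat 7.
seat 6 and seat 8 share exactly the 2 values {black, grey}; by pigeonhole those values go to them, so strike black, grey from seat 7.
seat 7 must be pink (only option left).
No further eliminations apply; seat 5 can still be any of brown, teal.

brown, teal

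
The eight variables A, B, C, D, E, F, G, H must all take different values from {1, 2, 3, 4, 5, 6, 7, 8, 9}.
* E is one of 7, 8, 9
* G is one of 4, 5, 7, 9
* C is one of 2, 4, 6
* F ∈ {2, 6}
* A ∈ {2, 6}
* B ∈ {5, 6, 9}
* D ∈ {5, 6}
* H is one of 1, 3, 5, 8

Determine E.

8

The 2 variables A and F are confined to {2, 6}, which locks those values in; drop them from B, C, D.
C must be 4 (only option left). Remove 4 from G.
That leaves D = 5. Remove 5 from B, G, H.
That leaves B = 9. So E, G can't be 9.
That leaves G = 7. So E can't be 7.
So E = 8.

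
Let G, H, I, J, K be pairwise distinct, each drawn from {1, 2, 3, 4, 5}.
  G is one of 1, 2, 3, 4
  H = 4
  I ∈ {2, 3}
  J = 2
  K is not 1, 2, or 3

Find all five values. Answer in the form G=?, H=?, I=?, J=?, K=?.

H's domain is down to {4}, so H = 4. Eliminate 4 elsewhere: G, K.
That leaves J = 2. Remove 2 from G, I.
K must be 5 (only option left).
That leaves I = 3. So G can't be 3.
G's domain is down to {1}, so G = 1.

G=1, H=4, I=3, J=2, K=5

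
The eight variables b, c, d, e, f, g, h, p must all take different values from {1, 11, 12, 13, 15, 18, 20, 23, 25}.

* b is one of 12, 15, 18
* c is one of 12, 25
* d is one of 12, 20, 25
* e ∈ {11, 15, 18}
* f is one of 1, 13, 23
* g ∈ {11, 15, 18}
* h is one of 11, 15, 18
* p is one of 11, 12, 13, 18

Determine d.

20

e, g, h between them cover only {11, 15, 18} — a naked triple. Remove those values from b, p.
b has just one choice, so b = 12. So c, d, p can't be 12.
c must be 25 (only option left). So d can't be 25.
So d = 20.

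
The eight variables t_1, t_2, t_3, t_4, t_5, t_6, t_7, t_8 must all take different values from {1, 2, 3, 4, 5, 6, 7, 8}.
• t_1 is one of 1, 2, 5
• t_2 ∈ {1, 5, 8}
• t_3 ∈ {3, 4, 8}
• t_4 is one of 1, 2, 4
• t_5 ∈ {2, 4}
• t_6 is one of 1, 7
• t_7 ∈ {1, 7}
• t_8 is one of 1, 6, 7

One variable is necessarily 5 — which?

The 8 variables together cover exactly {1, 2, 3, 4, 5, 6, 7, 8} — 8 values for 8 variables — and 3 appears only in t_3's list, so t_3 = 3.
Among the 7 still-open variables, 6 fits only t_8 (and all 7 values in {1, 2, 4, 5, 6, 7, 8} must be used), so t_8 = 6.
Among the 6 still-open variables, 8 fits only t_2 (and all 6 values in {1, 2, 4, 5, 7, 8} must be used), so t_2 = 8.
Among the 5 still-open variables, 5 fits only t_1 (and all 5 values in {1, 2, 4, 5, 7} must be used), so t_1 = 5.

t_1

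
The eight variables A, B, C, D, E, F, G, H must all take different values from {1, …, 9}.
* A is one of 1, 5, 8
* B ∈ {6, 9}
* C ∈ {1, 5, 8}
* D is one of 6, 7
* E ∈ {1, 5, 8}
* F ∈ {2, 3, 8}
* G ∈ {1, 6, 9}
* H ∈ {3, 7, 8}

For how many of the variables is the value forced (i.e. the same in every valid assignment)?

The 8 variables draw from only 8 values {1, 2, 3, 5, 6, 7, 8, 9}, so each is used; only F can be 2, hence F = 2.
The 7 still-open variables together cover exactly {1, 3, 5, 6, 7, 8, 9} — 7 values for 7 variables — and 3 appears only in H's list, so H = 3.
The 6 still-open variables together cover exactly {1, 5, 6, 7, 8, 9} — 6 values for 6 variables — and 7 appears only in D's list, so D = 7.
A, C, E share exactly the 3 values {1, 5, 8}; by pigeonhole those values go to them, so strike 1, 5, 8 from G.
Determined: D=7, F=2, H=3. The other variables each still have more than one consistent value. That makes 3.

3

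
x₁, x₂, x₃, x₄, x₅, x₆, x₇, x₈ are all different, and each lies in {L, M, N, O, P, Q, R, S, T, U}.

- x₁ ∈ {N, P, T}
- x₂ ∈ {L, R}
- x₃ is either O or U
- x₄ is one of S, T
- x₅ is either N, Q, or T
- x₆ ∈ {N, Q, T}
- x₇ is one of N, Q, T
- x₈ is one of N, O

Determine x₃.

x₅, x₆, x₇ between them cover only {N, Q, T} — a naked triple. Remove those values from x₁, x₄, x₈.
x₁ must be P (only option left).
That leaves x₄ = S.
x₈ has just one choice, so x₈ = O. Remove O from x₃.
So x₃ = U.

U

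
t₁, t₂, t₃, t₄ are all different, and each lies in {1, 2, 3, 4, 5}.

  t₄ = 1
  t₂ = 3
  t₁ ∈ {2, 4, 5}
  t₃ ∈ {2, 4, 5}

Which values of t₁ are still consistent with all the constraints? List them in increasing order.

2, 4, 5

t₂'s domain is down to {3}, so t₂ = 3.
t₄'s domain is down to {1}, so t₄ = 1.
No further eliminations apply; t₁ can still be any of 2, 4, 5.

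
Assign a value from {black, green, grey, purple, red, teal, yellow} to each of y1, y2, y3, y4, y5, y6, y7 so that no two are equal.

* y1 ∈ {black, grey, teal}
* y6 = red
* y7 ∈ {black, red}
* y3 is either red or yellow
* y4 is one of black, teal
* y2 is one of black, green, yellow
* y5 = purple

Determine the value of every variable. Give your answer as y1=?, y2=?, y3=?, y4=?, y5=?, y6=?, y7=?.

y1=grey, y2=green, y3=yellow, y4=teal, y5=purple, y6=red, y7=black

y5's domain is down to {purple}, so y5 = purple.
y6 has just one choice, so y6 = red. Remove red from y3, y7.
y7 has just one choice, so y7 = black. Strike black from y1, y2, y4.
y3 has just one choice, so y3 = yellow. Remove yellow from y2.
y4 has just one choice, so y4 = teal. Strike teal from y1.
y1 has just one choice, so y1 = grey.
y2's domain is down to {green}, so y2 = green.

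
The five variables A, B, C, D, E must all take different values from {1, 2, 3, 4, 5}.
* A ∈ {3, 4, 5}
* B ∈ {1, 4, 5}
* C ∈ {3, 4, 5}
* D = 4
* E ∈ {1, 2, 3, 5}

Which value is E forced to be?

D has just one choice, so D = 4. Remove 4 from A, B, C.
Among the 4 still-open variables, 2 fits only E (and all 4 values in {1, 2, 3, 5} must be used), so E = 2.

2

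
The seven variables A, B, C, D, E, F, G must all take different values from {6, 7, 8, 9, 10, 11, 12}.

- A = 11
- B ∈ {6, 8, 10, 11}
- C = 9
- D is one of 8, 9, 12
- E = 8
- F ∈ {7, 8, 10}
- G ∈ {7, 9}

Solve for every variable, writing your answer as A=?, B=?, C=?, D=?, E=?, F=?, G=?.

A=11, B=6, C=9, D=12, E=8, F=10, G=7

A must be 11 (only option left). So B can't be 11.
That leaves C = 9. So D, G can't be 9.
E's domain is down to {8}, so E = 8. Strike 8 from B, D, F.
G's domain is down to {7}, so G = 7. Eliminate 7 elsewhere: F.
D has just one choice, so D = 12.
F has just one choice, so F = 10. Eliminate 10 elsewhere: B.
B has just one choice, so B = 6.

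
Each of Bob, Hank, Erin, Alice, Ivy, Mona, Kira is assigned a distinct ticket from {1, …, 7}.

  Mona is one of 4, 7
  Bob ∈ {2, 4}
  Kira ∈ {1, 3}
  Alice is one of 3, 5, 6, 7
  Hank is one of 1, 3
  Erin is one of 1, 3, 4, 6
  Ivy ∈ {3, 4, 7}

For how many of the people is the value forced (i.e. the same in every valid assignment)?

3

The 7 variables draw from only 7 values {1, 2, 3, 4, 5, 6, 7}, so each is used; only Bob can be 2, hence Bob = 2.
The 6 still-open variables together cover exactly {1, 3, 4, 5, 6, 7} — 6 values for 6 variables — and 5 appears only in Alice's list, so Alice = 5.
The 5 still-open variables draw from only 5 values {1, 3, 4, 6, 7}, so each is used; only Erin can be 6, hence Erin = 6.
The 2 variables Hank and Kira are confined to {1, 3}, which locks those values in; drop them from Ivy.
Determined: Bob=2, Erin=6, Alice=5. The other people each still have more than one consistent value. That makes 3.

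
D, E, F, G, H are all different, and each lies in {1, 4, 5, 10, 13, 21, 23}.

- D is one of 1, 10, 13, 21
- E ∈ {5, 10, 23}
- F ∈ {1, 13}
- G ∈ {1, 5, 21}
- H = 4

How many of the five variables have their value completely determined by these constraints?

H must be 4 (only option left).
Determined: H=4. The other variables each still have more than one consistent value. That makes 1.

1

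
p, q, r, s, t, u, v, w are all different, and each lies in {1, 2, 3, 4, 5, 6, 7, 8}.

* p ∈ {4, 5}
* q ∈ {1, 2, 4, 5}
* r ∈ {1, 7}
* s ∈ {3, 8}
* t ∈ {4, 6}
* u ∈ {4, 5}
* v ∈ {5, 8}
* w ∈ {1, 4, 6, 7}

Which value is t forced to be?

The 8 variables draw from only 8 values {1, 2, 3, 4, 5, 6, 7, 8}, so each is used; only q can be 2, hence q = 2.
The 7 still-open variables together cover exactly {1, 3, 4, 5, 6, 7, 8} — 7 values for 7 variables — and 3 appears only in s's list, so s = 3.
Among the 6 still-open variables, 8 fits only v (and all 6 values in {1, 4, 5, 6, 7, 8} must be used), so v = 8.
The 2 variables p and u are confined to {4, 5}, which locks those values in; drop them from t, w.
So t = 6.

6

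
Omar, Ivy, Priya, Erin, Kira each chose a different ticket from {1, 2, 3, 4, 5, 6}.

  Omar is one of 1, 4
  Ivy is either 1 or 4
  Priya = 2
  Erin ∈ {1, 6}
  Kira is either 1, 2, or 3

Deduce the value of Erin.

Priya must be 2 (only option left). Remove 2 from Kira.
The 4 still-open variables together cover exactly {1, 3, 4, 6} — 4 values for 4 variables — and 3 appears only in Kira's list, so Kira = 3.
The 3 still-open variables draw from only 3 values {1, 4, 6}, so each is used; only Erin can be 6, hence Erin = 6.

6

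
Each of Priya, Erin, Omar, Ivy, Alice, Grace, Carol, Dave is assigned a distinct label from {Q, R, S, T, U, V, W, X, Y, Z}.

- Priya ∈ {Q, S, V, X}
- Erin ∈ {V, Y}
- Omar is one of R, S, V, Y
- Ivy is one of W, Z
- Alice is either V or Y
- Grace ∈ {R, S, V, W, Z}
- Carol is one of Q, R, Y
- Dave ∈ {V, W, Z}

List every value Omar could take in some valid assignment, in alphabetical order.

The 8 variables together cover exactly {Q, R, S, V, W, X, Y, Z} — 8 values for 8 variables — and X appears only in Priya's list, so Priya = X.
The 7 still-open variables together cover exactly {Q, R, S, V, W, Y, Z} — 7 values for 7 variables — and Q appears only in Carol's list, so Carol = Q.
Erin and Alice share exactly the 2 values {V, Y}; by pigeonhole those values go to them, so strike V, Y from Omar, Grace, Dave.
Ivy and Dave between them cover only {W, Z} — a naked pair. Remove those values from Grace.
No further eliminations apply; Omar can still be any of R, S.

R, S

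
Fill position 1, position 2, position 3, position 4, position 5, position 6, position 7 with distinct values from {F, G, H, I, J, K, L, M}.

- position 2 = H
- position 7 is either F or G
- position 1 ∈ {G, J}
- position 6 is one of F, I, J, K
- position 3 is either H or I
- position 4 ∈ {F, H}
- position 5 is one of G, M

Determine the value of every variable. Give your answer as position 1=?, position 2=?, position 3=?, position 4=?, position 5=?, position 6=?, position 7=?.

position 2 must be H (only option left). Strike H from position 3, position 4.
position 3's domain is down to {I}, so position 3 = I. Eliminate I elsewhere: position 6.
position 4's domain is down to {F}, so position 4 = F. Eliminate F elsewhere: position 6, position 7.
position 7 must be G (only option left). Eliminate G elsewhere: position 1, position 5.
position 1 must be J (only option left). Remove J from position 6.
That leaves position 5 = M.
position 6 must be K (only option left).

position 1=J, position 2=H, position 3=I, position 4=F, position 5=M, position 6=K, position 7=G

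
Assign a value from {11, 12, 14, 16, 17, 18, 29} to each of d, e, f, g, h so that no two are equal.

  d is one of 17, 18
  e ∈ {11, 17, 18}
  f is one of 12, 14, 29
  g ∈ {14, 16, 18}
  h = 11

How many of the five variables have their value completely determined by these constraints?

h has just one choice, so h = 11. So e can't be 11.
d and e between them cover only {17, 18} — a naked pair. Remove those values from g.
Determined: h=11. The other variables each still have more than one consistent value. That makes 1.

1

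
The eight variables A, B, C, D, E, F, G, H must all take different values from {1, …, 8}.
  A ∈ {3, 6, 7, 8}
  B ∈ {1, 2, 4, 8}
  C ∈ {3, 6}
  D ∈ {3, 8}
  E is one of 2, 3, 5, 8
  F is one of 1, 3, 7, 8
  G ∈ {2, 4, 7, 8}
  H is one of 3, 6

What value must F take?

Among the 8 variables, 5 fits only E (and all 8 values in {1, 2, 3, 4, 5, 6, 7, 8} must be used), so E = 5.
The 2 variables C and H are confined to {3, 6}, which locks those values in; drop them from A, D, F.
D has just one choice, so D = 8. Eliminate 8 elsewhere: A, B, F, G.
A must be 7 (only option left). So F, G can't be 7.
So F = 1.

1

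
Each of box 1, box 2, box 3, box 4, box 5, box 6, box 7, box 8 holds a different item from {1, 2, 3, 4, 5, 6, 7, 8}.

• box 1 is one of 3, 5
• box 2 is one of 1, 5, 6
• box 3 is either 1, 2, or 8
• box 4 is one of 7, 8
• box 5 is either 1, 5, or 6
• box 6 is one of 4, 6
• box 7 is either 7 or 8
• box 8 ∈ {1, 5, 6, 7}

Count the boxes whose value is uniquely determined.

3

The 8 variables draw from only 8 values {1, 2, 3, 4, 5, 6, 7, 8}, so each is used; only box 3 can be 2, hence box 3 = 2.
Among the 7 still-open variables, 3 fits only box 1 (and all 7 values in {1, 3, 4, 5, 6, 7, 8} must be used), so box 1 = 3.
Among the 6 still-open variables, 4 fits only box 6 (and all 6 values in {1, 4, 5, 6, 7, 8} must be used), so box 6 = 4.
The 2 variables box 4 and box 7 are confined to {7, 8}, which locks those values in; drop them from box 8.
Determined: box 1=3, box 3=2, box 6=4. The other boxes each still have more than one consistent value. That makes 3.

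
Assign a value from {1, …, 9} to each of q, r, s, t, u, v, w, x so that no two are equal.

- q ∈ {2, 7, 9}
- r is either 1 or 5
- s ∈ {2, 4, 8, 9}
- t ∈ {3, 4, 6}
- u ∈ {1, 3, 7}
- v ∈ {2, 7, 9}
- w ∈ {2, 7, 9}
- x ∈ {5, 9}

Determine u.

3

q, v, w between them cover only {2, 7, 9} — a naked triple. Remove those values from s, u, x.
x has just one choice, so x = 5. Eliminate 5 elsewhere: r.
r must be 1 (only option left). Eliminate 1 elsewhere: u.
So u = 3.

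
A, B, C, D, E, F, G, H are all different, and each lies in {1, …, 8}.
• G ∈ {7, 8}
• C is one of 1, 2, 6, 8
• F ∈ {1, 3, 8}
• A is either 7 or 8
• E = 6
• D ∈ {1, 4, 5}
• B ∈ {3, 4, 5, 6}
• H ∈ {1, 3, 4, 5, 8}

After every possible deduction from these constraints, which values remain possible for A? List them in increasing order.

7, 8

E's domain is down to {6}, so E = 6. Remove 6 from B, C.
The 7 still-open variables together cover exactly {1, 2, 3, 4, 5, 7, 8} — 7 values for 7 variables — and 2 appears only in C's list, so C = 2.
A and G share exactly the 2 values {7, 8}; by pigeonhole those values go to them, so strike 7, 8 from F, H.
No further eliminations apply; A can still be any of 7, 8.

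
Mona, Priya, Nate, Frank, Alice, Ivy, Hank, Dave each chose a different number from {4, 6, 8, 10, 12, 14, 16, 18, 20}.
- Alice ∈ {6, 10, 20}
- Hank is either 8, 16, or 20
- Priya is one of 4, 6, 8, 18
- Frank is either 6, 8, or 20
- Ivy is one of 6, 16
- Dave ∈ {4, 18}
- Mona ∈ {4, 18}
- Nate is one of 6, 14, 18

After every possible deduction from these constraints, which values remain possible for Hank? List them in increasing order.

The 8 variables draw from only 8 values {4, 6, 8, 10, 14, 16, 18, 20}, so each is used; only Alice can be 10, hence Alice = 10.
The 7 still-open variables draw from only 7 values {4, 6, 8, 14, 16, 18, 20}, so each is used; only Nate can be 14, hence Nate = 14.
Mona and Dave share exactly the 2 values {4, 18}; by pigeonhole those values go to them, so strike 4, 18 from Priya.
No further eliminations apply; Hank can still be any of 8, 16, 20.

8, 16, 20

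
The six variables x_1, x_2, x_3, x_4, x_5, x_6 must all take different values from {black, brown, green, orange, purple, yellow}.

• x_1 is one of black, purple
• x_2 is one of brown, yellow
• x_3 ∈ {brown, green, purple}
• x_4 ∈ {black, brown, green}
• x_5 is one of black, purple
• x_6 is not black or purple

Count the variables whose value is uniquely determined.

Among the 6 variables, orange fits only x_6 (and all 6 values in {black, brown, green, orange, purple, yellow} must be used), so x_6 = orange.
Among the 5 still-open variables, yellow fits only x_2 (and all 5 values in {black, brown, green, purple, yellow} must be used), so x_2 = yellow.
x_1 and x_5 share exactly the 2 values {black, purple}; by pigeonhole those values go to them, so strike black, purple from x_3, x_4.
Determined: x_2=yellow, x_6=orange. The other variables each still have more than one consistent value. That makes 2.

2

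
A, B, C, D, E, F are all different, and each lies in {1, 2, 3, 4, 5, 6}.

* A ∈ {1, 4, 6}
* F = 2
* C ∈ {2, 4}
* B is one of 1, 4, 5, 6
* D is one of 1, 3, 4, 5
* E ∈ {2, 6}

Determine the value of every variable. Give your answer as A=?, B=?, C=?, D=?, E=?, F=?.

F must be 2 (only option left). Remove 2 from C, E.
C must be 4 (only option left). Eliminate 4 elsewhere: A, B, D.
E has just one choice, so E = 6. Strike 6 from A, B.
A has just one choice, so A = 1. Strike 1 from B, D.
That leaves B = 5. Eliminate 5 elsewhere: D.
D's domain is down to {3}, so D = 3.

A=1, B=5, C=4, D=3, E=6, F=2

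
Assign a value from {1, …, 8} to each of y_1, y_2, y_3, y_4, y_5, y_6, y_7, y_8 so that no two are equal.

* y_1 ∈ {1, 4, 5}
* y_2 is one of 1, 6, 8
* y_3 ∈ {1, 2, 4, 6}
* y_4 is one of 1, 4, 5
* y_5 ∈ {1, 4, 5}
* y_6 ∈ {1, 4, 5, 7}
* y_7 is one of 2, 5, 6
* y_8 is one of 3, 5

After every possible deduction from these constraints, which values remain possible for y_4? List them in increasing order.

The 8 variables draw from only 8 values {1, 2, 3, 4, 5, 6, 7, 8}, so each is used; only y_8 can be 3, hence y_8 = 3.
The 7 still-open variables draw from only 7 values {1, 2, 4, 5, 6, 7, 8}, so each is used; only y_6 can be 7, hence y_6 = 7.
The 6 still-open variables draw from only 6 values {1, 2, 4, 5, 6, 8}, so each is used; only y_2 can be 8, hence y_2 = 8.
The 3 variables y_1, y_4, y_5 are confined to {1, 4, 5}, which locks those values in; drop them from y_3, y_7.
No further eliminations apply; y_4 can still be any of 1, 4, 5.

1, 4, 5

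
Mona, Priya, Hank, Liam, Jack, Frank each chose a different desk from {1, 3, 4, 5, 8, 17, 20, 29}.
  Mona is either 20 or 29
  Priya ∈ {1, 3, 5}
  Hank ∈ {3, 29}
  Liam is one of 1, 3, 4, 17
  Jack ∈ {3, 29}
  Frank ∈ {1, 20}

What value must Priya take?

Hank and Jack between them cover only {3, 29} — a naked pair. Remove those values from Mona, Priya, Liam.
Mona has just one choice, so Mona = 20. Strike 20 from Frank.
That leaves Frank = 1. Eliminate 1 elsewhere: Priya, Liam.
So Priya = 5.

5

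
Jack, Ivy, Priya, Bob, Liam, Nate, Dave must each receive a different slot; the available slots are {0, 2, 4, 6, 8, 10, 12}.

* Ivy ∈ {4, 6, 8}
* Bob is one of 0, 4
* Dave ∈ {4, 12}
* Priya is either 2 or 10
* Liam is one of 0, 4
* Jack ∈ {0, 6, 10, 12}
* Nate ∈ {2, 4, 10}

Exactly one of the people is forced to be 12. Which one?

Dave

Among the 7 variables, 8 fits only Ivy (and all 7 values in {0, 2, 4, 6, 8, 10, 12} must be used), so Ivy = 8.
Among the 6 still-open variables, 6 fits only Jack (and all 6 values in {0, 2, 4, 6, 10, 12} must be used), so Jack = 6.
Among the 5 still-open variables, 12 fits only Dave (and all 5 values in {0, 2, 4, 10, 12} must be used), so Dave = 12.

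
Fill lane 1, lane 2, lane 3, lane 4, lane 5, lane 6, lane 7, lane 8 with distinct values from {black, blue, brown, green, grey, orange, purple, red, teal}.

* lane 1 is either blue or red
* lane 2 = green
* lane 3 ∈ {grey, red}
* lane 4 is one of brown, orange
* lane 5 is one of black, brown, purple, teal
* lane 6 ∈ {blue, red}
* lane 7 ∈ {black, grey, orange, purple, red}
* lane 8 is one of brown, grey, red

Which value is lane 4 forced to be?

lane 2's domain is down to {green}, so lane 2 = green.
The 2 variables lane 1 and lane 6 are confined to {blue, red}, which locks those values in; drop them from lane 3, lane 7, lane 8.
lane 3's domain is down to {grey}, so lane 3 = grey. So lane 7, lane 8 can't be grey.
lane 8's domain is down to {brown}, so lane 8 = brown. Remove brown from lane 4, lane 5.
So lane 4 = orange.

orange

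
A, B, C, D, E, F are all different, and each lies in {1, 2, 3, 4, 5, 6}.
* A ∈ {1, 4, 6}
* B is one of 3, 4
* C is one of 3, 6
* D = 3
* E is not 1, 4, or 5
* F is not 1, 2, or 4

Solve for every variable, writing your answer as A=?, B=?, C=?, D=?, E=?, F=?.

D must be 3 (only option left). Strike 3 from B, C, E, F.
B must be 4 (only option left). So A can't be 4.
C has just one choice, so C = 6. Remove 6 from A, E, F.
E's domain is down to {2}, so E = 2.
F has just one choice, so F = 5.
A must be 1 (only option left).

A=1, B=4, C=6, D=3, E=2, F=5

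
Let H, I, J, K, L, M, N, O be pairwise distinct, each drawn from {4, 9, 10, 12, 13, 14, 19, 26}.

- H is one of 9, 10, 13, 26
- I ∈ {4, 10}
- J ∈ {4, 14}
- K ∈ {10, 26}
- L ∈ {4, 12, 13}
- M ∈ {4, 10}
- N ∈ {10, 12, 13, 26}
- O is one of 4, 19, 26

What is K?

26

The 8 variables together cover exactly {4, 9, 10, 12, 13, 14, 19, 26} — 8 values for 8 variables — and 9 appears only in H's list, so H = 9.
Among the 7 still-open variables, 14 fits only J (and all 7 values in {4, 10, 12, 13, 14, 19, 26} must be used), so J = 14.
The 6 still-open variables draw from only 6 values {4, 10, 12, 13, 19, 26}, so each is used; only O can be 19, hence O = 19.
I and M between them cover only {4, 10} — a naked pair. Remove those values from K, L, N.
So K = 26.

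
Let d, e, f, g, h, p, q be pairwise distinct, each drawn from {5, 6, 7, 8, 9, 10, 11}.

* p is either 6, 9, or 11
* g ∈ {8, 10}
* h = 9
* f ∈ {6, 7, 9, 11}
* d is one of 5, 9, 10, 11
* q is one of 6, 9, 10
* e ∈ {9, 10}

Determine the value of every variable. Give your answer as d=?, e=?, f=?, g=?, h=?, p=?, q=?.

h has just one choice, so h = 9. Eliminate 9 elsewhere: d, e, f, p, q.
That leaves e = 10. Strike 10 from d, g, q.
g's domain is down to {8}, so g = 8.
q's domain is down to {6}, so q = 6. Remove 6 from f, p.
That leaves p = 11. Eliminate 11 elsewhere: d, f.
d must be 5 (only option left).
f has just one choice, so f = 7.

d=5, e=10, f=7, g=8, h=9, p=11, q=6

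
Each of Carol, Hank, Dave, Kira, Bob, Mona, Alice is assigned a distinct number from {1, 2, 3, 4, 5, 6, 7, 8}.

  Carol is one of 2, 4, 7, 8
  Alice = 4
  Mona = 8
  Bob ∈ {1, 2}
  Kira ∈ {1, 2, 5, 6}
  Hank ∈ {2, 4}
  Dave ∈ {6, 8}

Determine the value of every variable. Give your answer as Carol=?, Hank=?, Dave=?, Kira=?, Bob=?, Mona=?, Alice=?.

Carol=7, Hank=2, Dave=6, Kira=5, Bob=1, Mona=8, Alice=4

Mona has just one choice, so Mona = 8. Remove 8 from Carol, Dave.
Alice's domain is down to {4}, so Alice = 4. Eliminate 4 elsewhere: Carol, Hank.
Hank's domain is down to {2}, so Hank = 2. Eliminate 2 elsewhere: Carol, Kira, Bob.
That leaves Dave = 6. Remove 6 from Kira.
That leaves Bob = 1. Strike 1 from Kira.
Carol must be 7 (only option left).
Kira must be 5 (only option left).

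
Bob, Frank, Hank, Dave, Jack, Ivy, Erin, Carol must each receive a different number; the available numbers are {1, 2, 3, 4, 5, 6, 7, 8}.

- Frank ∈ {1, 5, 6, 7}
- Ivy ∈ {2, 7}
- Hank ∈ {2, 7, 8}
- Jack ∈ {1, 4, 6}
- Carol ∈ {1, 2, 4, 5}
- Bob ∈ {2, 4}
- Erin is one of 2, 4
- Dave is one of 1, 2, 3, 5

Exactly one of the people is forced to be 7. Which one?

The 8 variables together cover exactly {1, 2, 3, 4, 5, 6, 7, 8} — 8 values for 8 variables — and 3 appears only in Dave's list, so Dave = 3.
Among the 7 still-open variables, 8 fits only Hank (and all 7 values in {1, 2, 4, 5, 6, 7, 8} must be used), so Hank = 8.
Bob and Erin between them cover only {2, 4} — a naked pair. Remove those values from Jack, Ivy, Carol.
So 7 goes to Ivy.

Ivy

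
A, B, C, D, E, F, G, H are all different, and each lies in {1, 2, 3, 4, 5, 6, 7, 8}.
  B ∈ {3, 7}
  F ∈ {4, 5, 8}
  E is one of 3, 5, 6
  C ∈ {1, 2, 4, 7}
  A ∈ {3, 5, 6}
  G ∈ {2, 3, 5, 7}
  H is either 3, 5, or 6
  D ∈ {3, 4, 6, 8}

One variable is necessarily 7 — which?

B

The 8 variables draw from only 8 values {1, 2, 3, 4, 5, 6, 7, 8}, so each is used; only C can be 1, hence C = 1.
Among the 7 still-open variables, 2 fits only G (and all 7 values in {2, 3, 4, 5, 6, 7, 8} must be used), so G = 2.
The 6 still-open variables draw from only 6 values {3, 4, 5, 6, 7, 8}, so each is used; only B can be 7, hence B = 7.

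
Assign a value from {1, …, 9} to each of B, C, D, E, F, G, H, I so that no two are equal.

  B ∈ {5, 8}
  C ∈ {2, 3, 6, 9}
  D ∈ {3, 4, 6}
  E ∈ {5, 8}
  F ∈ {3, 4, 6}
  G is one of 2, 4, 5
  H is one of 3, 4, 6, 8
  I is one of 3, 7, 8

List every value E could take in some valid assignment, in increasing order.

5, 8

Among the 8 variables, 7 fits only I (and all 8 values in {2, 3, 4, 5, 6, 7, 8, 9} must be used), so I = 7.
Among the 7 still-open variables, 9 fits only C (and all 7 values in {2, 3, 4, 5, 6, 8, 9} must be used), so C = 9.
Among the 6 still-open variables, 2 fits only G (and all 6 values in {2, 3, 4, 5, 6, 8} must be used), so G = 2.
B and E between them cover only {5, 8} — a naked pair. Remove those values from H.
No further eliminations apply; E can still be any of 5, 8.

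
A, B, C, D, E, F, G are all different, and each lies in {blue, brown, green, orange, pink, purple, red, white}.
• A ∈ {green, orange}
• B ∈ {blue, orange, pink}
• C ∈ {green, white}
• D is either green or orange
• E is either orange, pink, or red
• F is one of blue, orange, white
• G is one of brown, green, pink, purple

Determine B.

The 2 variables A and D are confined to {green, orange}, which locks those values in; drop them from B, C, E, F, G.
C has just one choice, so C = white. Remove white from F.
F has just one choice, so F = blue. So B can't be blue.
So B = pink.

pink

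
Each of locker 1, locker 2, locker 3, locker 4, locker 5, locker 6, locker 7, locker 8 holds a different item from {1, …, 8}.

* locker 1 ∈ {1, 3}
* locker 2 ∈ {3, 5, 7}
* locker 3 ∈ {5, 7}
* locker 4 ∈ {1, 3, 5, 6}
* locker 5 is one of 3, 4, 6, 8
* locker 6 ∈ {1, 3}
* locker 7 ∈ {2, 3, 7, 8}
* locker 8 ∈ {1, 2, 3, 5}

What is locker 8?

Among the 8 variables, 4 fits only locker 5 (and all 8 values in {1, 2, 3, 4, 5, 6, 7, 8} must be used), so locker 5 = 4.
The 7 still-open variables draw from only 7 values {1, 2, 3, 5, 6, 7, 8}, so each is used; only locker 4 can be 6, hence locker 4 = 6.
The 6 still-open variables draw from only 6 values {1, 2, 3, 5, 7, 8}, so each is used; only locker 7 can be 8, hence locker 7 = 8.
The 5 still-open variables together cover exactly {1, 2, 3, 5, 7} — 5 values for 5 variables — and 2 appears only in locker 8's list, so locker 8 = 2.

2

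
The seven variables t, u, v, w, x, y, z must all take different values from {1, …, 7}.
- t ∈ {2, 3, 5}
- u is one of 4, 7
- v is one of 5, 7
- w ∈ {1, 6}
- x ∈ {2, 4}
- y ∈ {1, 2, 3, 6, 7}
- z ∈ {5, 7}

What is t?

3

v and z share exactly the 2 values {5, 7}; by pigeonhole those values go to them, so strike 5, 7 from t, u, y.
u has just one choice, so u = 4. Eliminate 4 elsewhere: x.
x has just one choice, so x = 2. Remove 2 from t, y.
So t = 3.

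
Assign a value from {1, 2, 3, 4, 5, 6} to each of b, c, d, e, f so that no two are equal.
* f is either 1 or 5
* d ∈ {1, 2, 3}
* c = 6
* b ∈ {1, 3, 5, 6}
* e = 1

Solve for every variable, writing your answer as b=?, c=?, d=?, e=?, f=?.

b=3, c=6, d=2, e=1, f=5

c's domain is down to {6}, so c = 6. Eliminate 6 elsewhere: b.
e's domain is down to {1}, so e = 1. Strike 1 from b, d, f.
f's domain is down to {5}, so f = 5. Strike 5 from b.
b's domain is down to {3}, so b = 3. Strike 3 from d.
That leaves d = 2.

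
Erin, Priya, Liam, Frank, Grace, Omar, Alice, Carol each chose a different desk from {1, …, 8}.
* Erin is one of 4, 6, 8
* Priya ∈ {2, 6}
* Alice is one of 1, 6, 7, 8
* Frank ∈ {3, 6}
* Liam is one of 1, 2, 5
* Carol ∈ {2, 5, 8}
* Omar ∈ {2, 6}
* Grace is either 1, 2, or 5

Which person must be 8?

The 8 variables draw from only 8 values {1, 2, 3, 4, 5, 6, 7, 8}, so each is used; only Frank can be 3, hence Frank = 3.
The 7 still-open variables together cover exactly {1, 2, 4, 5, 6, 7, 8} — 7 values for 7 variables — and 4 appears only in Erin's list, so Erin = 4.
The 6 still-open variables draw from only 6 values {1, 2, 5, 6, 7, 8}, so each is used; only Alice can be 7, hence Alice = 7.
Among the 5 still-open variables, 8 fits only Carol (and all 5 values in {1, 2, 5, 6, 8} must be used), so Carol = 8.

Carol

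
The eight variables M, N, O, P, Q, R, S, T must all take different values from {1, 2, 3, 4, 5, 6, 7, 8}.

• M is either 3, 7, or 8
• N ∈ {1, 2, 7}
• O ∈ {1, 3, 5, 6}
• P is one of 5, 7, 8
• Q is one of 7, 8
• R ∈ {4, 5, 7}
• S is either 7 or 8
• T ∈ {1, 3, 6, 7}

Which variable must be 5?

P

The 8 variables draw from only 8 values {1, 2, 3, 4, 5, 6, 7, 8}, so each is used; only N can be 2, hence N = 2.
The 7 still-open variables draw from only 7 values {1, 3, 4, 5, 6, 7, 8}, so each is used; only R can be 4, hence R = 4.
Q and S share exactly the 2 values {7, 8}; by pigeonhole those values go to them, so strike 7, 8 from M, P, T.
So 5 goes to P.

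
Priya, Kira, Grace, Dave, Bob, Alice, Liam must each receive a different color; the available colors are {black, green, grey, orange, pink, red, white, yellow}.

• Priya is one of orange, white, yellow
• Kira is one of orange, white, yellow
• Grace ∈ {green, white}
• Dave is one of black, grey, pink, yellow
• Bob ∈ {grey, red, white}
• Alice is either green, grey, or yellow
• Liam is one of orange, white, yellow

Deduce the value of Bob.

Priya, Kira, Liam between them cover only {orange, white, yellow} — a naked triple. Remove those values from Grace, Dave, Bob, Alice.
Grace must be green (only option left). Eliminate green elsewhere: Alice.
Alice's domain is down to {grey}, so Alice = grey. So Dave, Bob can't be grey.
So Bob = red.

red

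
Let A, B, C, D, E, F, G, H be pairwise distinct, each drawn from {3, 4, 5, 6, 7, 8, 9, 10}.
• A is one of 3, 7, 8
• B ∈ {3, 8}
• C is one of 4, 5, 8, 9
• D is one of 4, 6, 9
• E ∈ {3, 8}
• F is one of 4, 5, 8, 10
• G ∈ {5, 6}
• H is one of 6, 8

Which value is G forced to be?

5

The 8 variables draw from only 8 values {3, 4, 5, 6, 7, 8, 9, 10}, so each is used; only A can be 7, hence A = 7.
The 7 still-open variables draw from only 7 values {3, 4, 5, 6, 8, 9, 10}, so each is used; only F can be 10, hence F = 10.
The 2 variables B and E are confined to {3, 8}, which locks those values in; drop them from C, H.
H's domain is down to {6}, so H = 6. Eliminate 6 elsewhere: D, G.
So G = 5.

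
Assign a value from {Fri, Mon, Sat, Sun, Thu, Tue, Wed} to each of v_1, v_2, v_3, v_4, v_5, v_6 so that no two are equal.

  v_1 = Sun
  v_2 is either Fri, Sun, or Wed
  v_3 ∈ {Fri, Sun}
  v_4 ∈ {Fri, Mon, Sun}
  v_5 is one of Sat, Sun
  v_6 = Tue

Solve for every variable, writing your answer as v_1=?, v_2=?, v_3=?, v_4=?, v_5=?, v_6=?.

v_1 has just one choice, so v_1 = Sun. So v_2, v_3, v_4, v_5 can't be Sun.
v_3's domain is down to {Fri}, so v_3 = Fri. Eliminate Fri elsewhere: v_2, v_4.
That leaves v_4 = Mon.
v_5 must be Sat (only option left).
v_6 must be Tue (only option left).
v_2 has just one choice, so v_2 = Wed.

v_1=Sun, v_2=Wed, v_3=Fri, v_4=Mon, v_5=Sat, v_6=Tue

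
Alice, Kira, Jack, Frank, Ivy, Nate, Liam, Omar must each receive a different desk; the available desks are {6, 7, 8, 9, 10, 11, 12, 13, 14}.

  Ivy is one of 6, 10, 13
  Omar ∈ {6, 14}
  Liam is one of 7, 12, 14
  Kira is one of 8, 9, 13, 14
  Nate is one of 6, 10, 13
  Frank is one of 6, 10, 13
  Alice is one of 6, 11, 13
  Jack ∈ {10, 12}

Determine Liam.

7

The 3 variables Frank, Ivy, Nate are confined to {6, 10, 13}, which locks those values in; drop them from Alice, Kira, Jack, Omar.
That leaves Alice = 11.
That leaves Jack = 12. Strike 12 from Liam.
Omar must be 14 (only option left). Remove 14 from Kira, Liam.
So Liam = 7.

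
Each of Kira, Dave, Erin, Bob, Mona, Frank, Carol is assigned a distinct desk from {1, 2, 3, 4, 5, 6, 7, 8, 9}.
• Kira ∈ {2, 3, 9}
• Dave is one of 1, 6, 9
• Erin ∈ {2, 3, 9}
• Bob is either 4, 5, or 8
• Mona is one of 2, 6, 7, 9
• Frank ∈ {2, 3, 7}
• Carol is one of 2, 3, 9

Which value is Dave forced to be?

Kira, Erin, Carol share exactly the 3 values {2, 3, 9}; by pigeonhole those values go to them, so strike 2, 3, 9 from Dave, Mona, Frank.
Frank's domain is down to {7}, so Frank = 7. Strike 7 from Mona.
Mona has just one choice, so Mona = 6. Eliminate 6 elsewhere: Dave.
So Dave = 1.

1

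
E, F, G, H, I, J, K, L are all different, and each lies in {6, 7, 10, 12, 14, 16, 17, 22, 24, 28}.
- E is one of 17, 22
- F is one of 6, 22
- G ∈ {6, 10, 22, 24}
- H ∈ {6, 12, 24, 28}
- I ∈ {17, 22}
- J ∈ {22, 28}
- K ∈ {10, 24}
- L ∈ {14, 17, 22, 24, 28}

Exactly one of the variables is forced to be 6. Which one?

F

The 8 variables draw from only 8 values {6, 10, 12, 14, 17, 22, 24, 28}, so each is used; only H can be 12, hence H = 12.
The 7 still-open variables draw from only 7 values {6, 10, 14, 17, 22, 24, 28}, so each is used; only L can be 14, hence L = 14.
The 6 still-open variables draw from only 6 values {6, 10, 17, 22, 24, 28}, so each is used; only J can be 28, hence J = 28.
E and I share exactly the 2 values {17, 22}; by pigeonhole those values go to them, so strike 17, 22 from F, G.
So 6 goes to F.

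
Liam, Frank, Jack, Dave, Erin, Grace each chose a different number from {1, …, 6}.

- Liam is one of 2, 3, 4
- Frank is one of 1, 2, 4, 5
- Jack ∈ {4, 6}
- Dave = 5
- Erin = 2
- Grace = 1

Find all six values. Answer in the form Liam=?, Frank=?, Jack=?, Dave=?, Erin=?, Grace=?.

Liam=3, Frank=4, Jack=6, Dave=5, Erin=2, Grace=1

Dave's domain is down to {5}, so Dave = 5. Strike 5 from Frank.
Erin must be 2 (only option left). Eliminate 2 elsewhere: Liam, Frank.
Grace must be 1 (only option left). So Frank can't be 1.
Frank's domain is down to {4}, so Frank = 4. Eliminate 4 elsewhere: Liam, Jack.
Jack must be 6 (only option left).
Liam has just one choice, so Liam = 3.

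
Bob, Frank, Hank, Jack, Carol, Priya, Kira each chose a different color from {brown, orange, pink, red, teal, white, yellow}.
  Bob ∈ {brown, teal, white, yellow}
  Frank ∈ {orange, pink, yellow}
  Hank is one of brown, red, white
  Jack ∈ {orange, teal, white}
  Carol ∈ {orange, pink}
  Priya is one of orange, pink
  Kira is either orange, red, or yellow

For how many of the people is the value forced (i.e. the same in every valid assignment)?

Carol and Priya share exactly the 2 values {orange, pink}; by pigeonhole those values go to them, so strike orange, pink from Frank, Jack, Kira.
That leaves Frank = yellow. So Bob, Kira can't be yellow.
Kira's domain is down to {red}, so Kira = red. Strike red from Hank.
Determined: Frank=yellow, Kira=red. The other people each still have more than one consistent value. That makes 2.

2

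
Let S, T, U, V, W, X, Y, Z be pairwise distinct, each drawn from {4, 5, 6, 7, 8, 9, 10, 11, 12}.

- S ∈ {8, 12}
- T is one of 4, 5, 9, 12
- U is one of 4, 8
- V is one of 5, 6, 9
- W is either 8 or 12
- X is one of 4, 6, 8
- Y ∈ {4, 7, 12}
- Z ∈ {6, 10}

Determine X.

The 8 variables together cover exactly {4, 5, 6, 7, 8, 9, 10, 12} — 8 values for 8 variables — and 7 appears only in Y's list, so Y = 7.
The 7 still-open variables draw from only 7 values {4, 5, 6, 8, 9, 10, 12}, so each is used; only Z can be 10, hence Z = 10.
S and W between them cover only {8, 12} — a naked pair. Remove those values from T, U, X.
U has just one choice, so U = 4. Strike 4 from T, X.
So X = 6.

6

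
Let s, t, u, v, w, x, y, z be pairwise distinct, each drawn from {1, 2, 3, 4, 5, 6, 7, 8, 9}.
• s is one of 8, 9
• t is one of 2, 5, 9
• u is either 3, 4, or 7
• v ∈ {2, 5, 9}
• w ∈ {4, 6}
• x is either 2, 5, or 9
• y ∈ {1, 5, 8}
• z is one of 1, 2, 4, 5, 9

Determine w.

t, v, x between them cover only {2, 5, 9} — a naked triple. Remove those values from s, y, z.
s's domain is down to {8}, so s = 8. Strike 8 from y.
That leaves y = 1. Eliminate 1 elsewhere: z.
z's domain is down to {4}, so z = 4. Remove 4 from u, w.
So w = 6.

6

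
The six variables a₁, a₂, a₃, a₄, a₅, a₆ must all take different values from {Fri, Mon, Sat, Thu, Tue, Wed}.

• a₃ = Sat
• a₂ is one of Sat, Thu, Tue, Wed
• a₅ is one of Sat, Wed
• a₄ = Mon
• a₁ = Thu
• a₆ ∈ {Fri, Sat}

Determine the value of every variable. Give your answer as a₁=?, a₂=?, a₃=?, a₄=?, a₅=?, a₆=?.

a₁ must be Thu (only option left). Eliminate Thu elsewhere: a₂.
That leaves a₃ = Sat. So a₂, a₅, a₆ can't be Sat.
That leaves a₄ = Mon.
That leaves a₅ = Wed. Eliminate Wed elsewhere: a₂.
a₆'s domain is down to {Fri}, so a₆ = Fri.
a₂ has just one choice, so a₂ = Tue.

a₁=Thu, a₂=Tue, a₃=Sat, a₄=Mon, a₅=Wed, a₆=Fri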